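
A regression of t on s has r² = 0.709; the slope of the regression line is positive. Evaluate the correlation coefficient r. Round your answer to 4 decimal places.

|r| = √0.709 = 0.8420
The association is positive, so r = 0.8420.

0.8420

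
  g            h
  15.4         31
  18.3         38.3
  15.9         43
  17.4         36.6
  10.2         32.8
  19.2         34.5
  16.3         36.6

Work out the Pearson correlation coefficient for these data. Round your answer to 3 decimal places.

0.323

n = 7, Σg = 112.7, Σh = 252.8, Σg² = 1865.99, Σh² = 9222.1, Σgh = 4092.37
nΣgh − ΣgΣh = 28646.59 − 28490.56 = 156.03
nΣg² − (Σg)² = 13061.93 − 12701.29 = 360.64; nΣh² − (Σh)² = 64554.7 − 63907.84 = 646.86
r = 156.03 / √(360.64 × 646.86) = 156.03 / 482.9944 ≈ 0.323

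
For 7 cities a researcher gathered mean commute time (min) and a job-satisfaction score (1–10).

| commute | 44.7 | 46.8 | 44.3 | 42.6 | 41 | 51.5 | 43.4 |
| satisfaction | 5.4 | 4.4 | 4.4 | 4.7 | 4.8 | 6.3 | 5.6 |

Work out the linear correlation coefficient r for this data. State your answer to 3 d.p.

n = 7, Σx = 314.3, Σy = 35.6, Σx² = 14182.39, Σy² = 184.06, Σxy = 1606.73
nΣxy − ΣxΣy = 11247.11 − 11189.08 = 58.03
nΣx² − (Σx)² = 99276.73 − 98784.49 = 492.24; nΣy² − (Σy)² = 1288.42 − 1267.36 = 21.06
r = 58.03 / √(492.24 × 21.06) = 58.03 / 101.8164 ≈ 0.570

0.570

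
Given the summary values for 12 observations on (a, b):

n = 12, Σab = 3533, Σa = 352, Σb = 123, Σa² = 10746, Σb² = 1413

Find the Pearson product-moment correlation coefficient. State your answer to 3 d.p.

-0.296

r = (nΣab − ΣaΣb) / √[(nΣa² − (Σa)²)(nΣb² − (Σb)²)]
Numerator: 12×3533 − 352×123 = -900
Denominator: √[(128952 − 123904)(16956 − 15129)] = √[5048 × 1827] = 3036.8892
r = -900 / 3036.8892 ≈ -0.296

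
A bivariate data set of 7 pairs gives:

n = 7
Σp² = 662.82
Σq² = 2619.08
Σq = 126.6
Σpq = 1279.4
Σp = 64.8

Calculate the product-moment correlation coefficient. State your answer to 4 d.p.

0.7461

r = (nΣpq − ΣpΣq) / √[(nΣp² − (Σp)²)(nΣq² − (Σq)²)]
Numerator: 7×1279.4 − 64.8×126.6 = 752.12
Denominator: √[(4639.74 − 4199.04)(18333.56 − 16027.56)] = √[440.7 × 2306] = 1008.0943
r = 752.12 / 1008.0943 ≈ 0.7461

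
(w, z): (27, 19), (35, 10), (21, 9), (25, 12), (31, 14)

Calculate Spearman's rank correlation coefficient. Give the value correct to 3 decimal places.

Rank w: 3, 5, 1, 2, 4
Rank z: 5, 2, 1, 3, 4
d = rank(w) − rank(z): -2, 3, 0, -1, 0; Σd² = 14
ρ = 1 − 6Σd² / [n(n²−1)] = 1 − 6×14 / (5×24) = 1 − 84/120 ≈ 0.300

0.300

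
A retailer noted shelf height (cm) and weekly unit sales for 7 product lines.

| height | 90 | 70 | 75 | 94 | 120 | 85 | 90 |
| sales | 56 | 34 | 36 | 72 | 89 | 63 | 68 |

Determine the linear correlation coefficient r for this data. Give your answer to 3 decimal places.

0.935

n = 7, Σx = 624, Σy = 418, Σx² = 57186, Σy² = 27286, Σxy = 39043
nΣxy − ΣxΣy = 273301 − 260832 = 12469
nΣx² − (Σx)² = 400302 − 389376 = 10926; nΣy² − (Σy)² = 191002 − 174724 = 16278
r = 12469 / √(10926 × 16278) = 12469 / 13336.1699 ≈ 0.935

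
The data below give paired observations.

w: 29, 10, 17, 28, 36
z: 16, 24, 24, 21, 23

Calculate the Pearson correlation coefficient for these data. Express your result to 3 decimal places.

-0.459

n = 5, Σw = 120, Σz = 108, Σw² = 3310, Σz² = 2378, Σwz = 2528
nΣwz − ΣwΣz = 12640 − 12960 = -320
nΣw² − (Σw)² = 16550 − 14400 = 2150; nΣz² − (Σz)² = 11890 − 11664 = 226
r = -320 / √(2150 × 226) = -320 / 697.0653 ≈ -0.459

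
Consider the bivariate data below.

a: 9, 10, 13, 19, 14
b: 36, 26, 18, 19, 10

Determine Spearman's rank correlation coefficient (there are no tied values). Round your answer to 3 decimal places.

Rank a: 1, 2, 3, 5, 4
Rank b: 5, 4, 2, 3, 1
d = rank(a) − rank(b): -4, -2, 1, 2, 3; Σd² = 34
ρ = 1 − 6Σd² / [n(n²−1)] = 1 − 6×34 / (5×24) = 1 − 204/120 ≈ -0.700

-0.700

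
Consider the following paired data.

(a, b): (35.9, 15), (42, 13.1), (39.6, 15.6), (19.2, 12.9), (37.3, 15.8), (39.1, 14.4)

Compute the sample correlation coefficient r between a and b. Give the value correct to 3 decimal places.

0.463

n = 6, Σa = 213.1, Σb = 86.8, Σa² = 7909.71, Σb² = 1263.38, Σab = 3106.52
nΣab − ΣaΣb = 18639.12 − 18497.08 = 142.04
nΣa² − (Σa)² = 47458.26 − 45411.61 = 2046.65; nΣb² − (Σb)² = 7580.28 − 7534.24 = 46.04
r = 142.04 / √(2046.65 × 46.04) = 142.04 / 306.9654 ≈ 0.463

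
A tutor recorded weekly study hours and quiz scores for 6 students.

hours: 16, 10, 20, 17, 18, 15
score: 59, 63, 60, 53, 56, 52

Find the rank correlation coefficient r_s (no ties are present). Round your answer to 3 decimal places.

Rank hours: 3, 1, 6, 4, 5, 2
Rank score: 4, 6, 5, 2, 3, 1
d = rank(hours) − rank(score): -1, -5, 1, 2, 2, 1; Σd² = 36
ρ = 1 − 6Σd² / [n(n²−1)] = 1 − 6×36 / (6×35) = 1 − 216/210 ≈ -0.029

-0.029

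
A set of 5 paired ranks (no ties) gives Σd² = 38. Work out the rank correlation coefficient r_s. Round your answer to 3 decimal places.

ρ = 1 − 6Σd² / [n(n²−1)] = 1 − 6×38 / (5×24)
  = 1 − 228/120 = 1 − 1.9000 ≈ -0.900

-0.900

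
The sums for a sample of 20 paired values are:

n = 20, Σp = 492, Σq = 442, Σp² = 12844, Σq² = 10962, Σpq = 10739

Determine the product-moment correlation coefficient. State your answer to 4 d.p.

-0.1427

r = (nΣpq − ΣpΣq) / √[(nΣp² − (Σp)²)(nΣq² − (Σq)²)]
Numerator: 20×10739 − 492×442 = -2684
Denominator: √[(256880 − 242064)(219240 − 195364)] = √[14816 × 23876] = 18808.1582
r = -2684 / 18808.1582 ≈ -0.1427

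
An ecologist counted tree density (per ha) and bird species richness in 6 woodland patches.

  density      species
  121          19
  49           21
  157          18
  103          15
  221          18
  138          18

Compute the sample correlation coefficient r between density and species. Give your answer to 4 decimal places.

-0.3101

n = 6, Σx = 789, Σy = 109, Σx² = 120185, Σy² = 1999, Σxy = 14161
nΣxy − ΣxΣy = 84966 − 86001 = -1035
nΣx² − (Σx)² = 721110 − 622521 = 98589; nΣy² − (Σy)² = 11994 − 11881 = 113
r = -1035 / √(98589 × 113) = -1035 / 3337.7473 ≈ -0.3101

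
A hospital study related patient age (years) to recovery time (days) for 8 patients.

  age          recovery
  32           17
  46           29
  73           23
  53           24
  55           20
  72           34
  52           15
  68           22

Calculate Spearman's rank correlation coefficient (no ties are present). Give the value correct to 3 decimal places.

Rank age: 1, 2, 8, 4, 5, 7, 3, 6
Rank recovery: 2, 7, 5, 6, 3, 8, 1, 4
d = rank(age) − rank(recovery): -1, -5, 3, -2, 2, -1, 2, 2; Σd² = 52
ρ = 1 − 6Σd² / [n(n²−1)] = 1 − 6×52 / (8×63) = 1 − 312/504 ≈ 0.381

0.381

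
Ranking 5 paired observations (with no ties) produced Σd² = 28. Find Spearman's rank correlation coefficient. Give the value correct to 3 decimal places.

ρ = 1 − 6Σd² / [n(n²−1)] = 1 − 6×28 / (5×24)
  = 1 − 168/120 = 1 − 1.4000 ≈ -0.400

-0.400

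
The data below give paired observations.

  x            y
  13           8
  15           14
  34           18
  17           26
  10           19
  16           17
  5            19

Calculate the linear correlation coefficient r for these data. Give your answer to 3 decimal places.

0.079

n = 7, Σx = 110, Σy = 121, Σx² = 2220, Σy² = 2271, Σxy = 1925
nΣxy − ΣxΣy = 13475 − 13310 = 165
nΣx² − (Σx)² = 15540 − 12100 = 3440; nΣy² − (Σy)² = 15897 − 14641 = 1256
r = 165 / √(3440 × 1256) = 165 / 2078.6149 ≈ 0.079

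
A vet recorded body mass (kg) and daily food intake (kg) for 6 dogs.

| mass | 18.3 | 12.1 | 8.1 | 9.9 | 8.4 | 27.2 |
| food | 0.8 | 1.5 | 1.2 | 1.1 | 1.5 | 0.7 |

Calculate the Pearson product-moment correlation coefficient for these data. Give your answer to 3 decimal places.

n = 6, Σx = 84, Σy = 6.8, Σx² = 1455.32, Σy² = 8.28, Σxy = 85.04
nΣxy − ΣxΣy = 510.24 − 571.2 = -60.96
nΣx² − (Σx)² = 8731.92 − 7056 = 1675.92; nΣy² − (Σy)² = 49.68 − 46.24 = 3.44
r = -60.96 / √(1675.92 × 3.44) = -60.96 / 75.9287 ≈ -0.803

-0.803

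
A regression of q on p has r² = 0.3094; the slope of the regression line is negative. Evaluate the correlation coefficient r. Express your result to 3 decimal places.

-0.556

|r| = √0.3094 = 0.556
The association is negative, so r = −0.556.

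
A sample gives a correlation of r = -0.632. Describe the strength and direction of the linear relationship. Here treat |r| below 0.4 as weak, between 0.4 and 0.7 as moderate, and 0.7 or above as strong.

r = -0.632 < 0 so the relationship is negative.
|r| = 0.632, which falls in the moderate range.

moderate negative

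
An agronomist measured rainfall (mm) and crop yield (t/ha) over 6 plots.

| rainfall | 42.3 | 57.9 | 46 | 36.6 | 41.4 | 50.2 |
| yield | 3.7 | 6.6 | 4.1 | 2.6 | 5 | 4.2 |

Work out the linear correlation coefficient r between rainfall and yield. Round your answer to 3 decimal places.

n = 6, Σx = 274.4, Σy = 26.2, Σx² = 12831.26, Σy² = 123.46, Σxy = 1240.25
nΣxy − ΣxΣy = 7441.5 − 7189.28 = 252.22
nΣx² − (Σx)² = 76987.56 − 75295.36 = 1692.2; nΣy² − (Σy)² = 740.76 − 686.44 = 54.32
r = 252.22 / √(1692.2 × 54.32) = 252.22 / 303.1836 ≈ 0.832

0.832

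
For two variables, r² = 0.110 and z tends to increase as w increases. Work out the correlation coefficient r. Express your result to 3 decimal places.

|r| = √0.110 = 0.332
The association is positive, so r = 0.332.

0.332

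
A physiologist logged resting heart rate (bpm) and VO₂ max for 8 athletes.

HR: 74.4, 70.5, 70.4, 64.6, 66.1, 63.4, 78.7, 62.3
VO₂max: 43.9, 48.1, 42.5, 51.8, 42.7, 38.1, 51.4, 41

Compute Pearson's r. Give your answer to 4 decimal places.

n = 8, Σx = 550.4, Σy = 359.5, Σx² = 38098.68, Σy² = 16328.17, Σxy = 24832.98
nΣxy − ΣxΣy = 198663.84 − 197868.8 = 795.04
nΣx² − (Σx)² = 304789.44 − 302940.16 = 1849.28; nΣy² − (Σy)² = 130625.36 − 129240.25 = 1385.11
r = 795.04 / √(1849.28 × 1385.11) = 795.04 / 1600.4550 ≈ 0.4968

0.4968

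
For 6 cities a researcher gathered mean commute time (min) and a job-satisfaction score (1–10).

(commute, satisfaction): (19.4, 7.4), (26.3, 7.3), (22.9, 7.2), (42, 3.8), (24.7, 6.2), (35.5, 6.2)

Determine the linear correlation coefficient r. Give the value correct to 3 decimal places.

n = 6, Σx = 170.8, Σy = 38.1, Σx² = 5226.8, Σy² = 251.21, Σxy = 1033.27
nΣxy − ΣxΣy = 6199.62 − 6507.48 = -307.86
nΣx² − (Σx)² = 31360.8 − 29172.64 = 2188.16; nΣy² − (Σy)² = 1507.26 − 1451.61 = 55.65
r = -307.86 / √(2188.16 × 55.65) = -307.86 / 348.9572 ≈ -0.882

-0.882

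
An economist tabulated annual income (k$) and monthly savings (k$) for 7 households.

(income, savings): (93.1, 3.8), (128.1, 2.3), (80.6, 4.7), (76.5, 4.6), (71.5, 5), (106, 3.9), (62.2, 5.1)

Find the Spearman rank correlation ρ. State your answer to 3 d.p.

Rank income: 5, 7, 4, 3, 2, 6, 1
Rank savings: 2, 1, 5, 4, 6, 3, 7
d = rank(income) − rank(savings): 3, 6, -1, -1, -4, 3, -6; Σd² = 108
ρ = 1 − 6Σd² / [n(n²−1)] = 1 − 6×108 / (7×48) = 1 − 648/336 ≈ -0.929

-0.929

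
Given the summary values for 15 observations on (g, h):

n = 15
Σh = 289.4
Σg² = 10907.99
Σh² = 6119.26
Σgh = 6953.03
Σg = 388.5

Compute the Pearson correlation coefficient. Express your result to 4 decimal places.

r = (nΣgh − ΣgΣh) / √[(nΣg² − (Σg)²)(nΣh² − (Σh)²)]
Numerator: 15×6953.03 − 388.5×289.4 = -8136.45
Denominator: √[(163619.85 − 150932.25)(91788.9 − 83752.36)] = √[12687.6 × 8036.54] = 10097.7426
r = -8136.45 / 10097.7426 ≈ -0.8058

-0.8058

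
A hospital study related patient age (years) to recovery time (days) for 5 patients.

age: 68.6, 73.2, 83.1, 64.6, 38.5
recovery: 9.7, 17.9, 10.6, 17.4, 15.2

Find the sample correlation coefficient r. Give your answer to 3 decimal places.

n = 5, Σx = 328, Σy = 70.8, Σx² = 22625.22, Σy² = 1060.66, Σxy = 4565.8
nΣxy − ΣxΣy = 22829 − 23222.4 = -393.4
nΣx² − (Σx)² = 113126.1 − 107584 = 5542.1; nΣy² − (Σy)² = 5303.3 − 5012.64 = 290.66
r = -393.4 / √(5542.1 × 290.66) = -393.4 / 1269.1993 ≈ -0.310

-0.310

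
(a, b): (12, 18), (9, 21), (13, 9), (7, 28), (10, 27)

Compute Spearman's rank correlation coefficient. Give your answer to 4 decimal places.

-0.9000

Rank a: 4, 2, 5, 1, 3
Rank b: 2, 3, 1, 5, 4
d = rank(a) − rank(b): 2, -1, 4, -4, -1; Σd² = 38
ρ = 1 − 6Σd² / [n(n²−1)] = 1 − 6×38 / (5×24) = 1 − 228/120 ≈ -0.9000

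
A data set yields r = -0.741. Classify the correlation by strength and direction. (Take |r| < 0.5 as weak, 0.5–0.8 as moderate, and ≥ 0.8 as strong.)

moderate negative

r = -0.741 < 0 so the relationship is negative.
|r| = 0.741, which falls in the moderate range.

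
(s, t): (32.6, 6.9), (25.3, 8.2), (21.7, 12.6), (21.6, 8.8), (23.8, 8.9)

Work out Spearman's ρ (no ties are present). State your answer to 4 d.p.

Rank s: 5, 4, 2, 1, 3
Rank t: 1, 2, 5, 3, 4
d = rank(s) − rank(t): 4, 2, -3, -2, -1; Σd² = 34
ρ = 1 − 6Σd² / [n(n²−1)] = 1 − 6×34 / (5×24) = 1 − 204/120 ≈ -0.7000

-0.7000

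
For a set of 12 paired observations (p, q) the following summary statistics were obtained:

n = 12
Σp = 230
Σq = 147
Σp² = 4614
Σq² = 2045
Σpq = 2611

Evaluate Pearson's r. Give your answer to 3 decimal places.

r = (nΣpq − ΣpΣq) / √[(nΣp² − (Σp)²)(nΣq² − (Σq)²)]
Numerator: 12×2611 − 230×147 = -2478
Denominator: √[(55368 − 52900)(24540 − 21609)] = √[2468 × 2931] = 2689.5554
r = -2478 / 2689.5554 ≈ -0.921

-0.921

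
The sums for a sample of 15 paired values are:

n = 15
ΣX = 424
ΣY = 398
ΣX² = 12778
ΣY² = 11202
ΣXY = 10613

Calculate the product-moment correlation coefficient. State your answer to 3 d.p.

-0.893

r = (nΣXY − ΣXΣY) / √[(nΣX² − (ΣX)²)(nΣY² − (ΣY)²)]
Numerator: 15×10613 − 424×398 = -9557
Denominator: √[(191670 − 179776)(168030 − 158404)] = √[11894 × 9626] = 10700.0768
r = -9557 / 10700.0768 ≈ -0.893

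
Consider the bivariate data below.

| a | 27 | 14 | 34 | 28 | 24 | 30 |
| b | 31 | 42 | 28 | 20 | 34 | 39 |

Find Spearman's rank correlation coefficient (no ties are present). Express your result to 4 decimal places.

Rank a: 3, 1, 6, 4, 2, 5
Rank b: 3, 6, 2, 1, 4, 5
d = rank(a) − rank(b): 0, -5, 4, 3, -2, 0; Σd² = 54
ρ = 1 − 6Σd² / [n(n²−1)] = 1 − 6×54 / (6×35) = 1 − 324/210 ≈ -0.5429

-0.5429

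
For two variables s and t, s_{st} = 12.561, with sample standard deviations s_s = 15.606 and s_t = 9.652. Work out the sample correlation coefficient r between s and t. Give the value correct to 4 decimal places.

0.0834

r = Cov(s,t) / (s_s · s_t) = 12.561 / (15.606 × 9.652)
  = 12.561 / 150.6291 ≈ 0.0834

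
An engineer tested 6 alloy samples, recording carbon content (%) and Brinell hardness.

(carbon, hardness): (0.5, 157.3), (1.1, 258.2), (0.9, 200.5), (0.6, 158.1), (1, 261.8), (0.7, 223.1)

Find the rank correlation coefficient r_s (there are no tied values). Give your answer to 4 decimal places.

Rank carbon: 1, 6, 4, 2, 5, 3
Rank hardness: 1, 5, 3, 2, 6, 4
d = rank(carbon) − rank(hardness): 0, 1, 1, 0, -1, -1; Σd² = 4
ρ = 1 − 6Σd² / [n(n²−1)] = 1 − 6×4 / (6×35) = 1 − 24/210 ≈ 0.8857

0.8857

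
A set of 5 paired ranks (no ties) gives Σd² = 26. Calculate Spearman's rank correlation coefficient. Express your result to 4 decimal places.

ρ = 1 − 6Σd² / [n(n²−1)] = 1 − 6×26 / (5×24)
  = 1 − 156/120 = 1 − 1.30000 ≈ -0.3000

-0.3000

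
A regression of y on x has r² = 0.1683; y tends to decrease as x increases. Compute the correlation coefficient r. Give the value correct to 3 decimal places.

-0.410

|r| = √0.1683 = 0.410
The association is negative, so r = −0.410.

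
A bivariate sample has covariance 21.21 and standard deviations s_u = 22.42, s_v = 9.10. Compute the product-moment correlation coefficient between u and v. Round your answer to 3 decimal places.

0.104

r = Cov(u,v) / (s_u · s_v) = 21.21 / (22.42 × 9.10)
  = 21.21 / 204.0220 ≈ 0.104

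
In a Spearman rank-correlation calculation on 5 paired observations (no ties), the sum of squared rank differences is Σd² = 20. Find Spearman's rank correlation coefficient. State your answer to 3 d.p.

0.000

ρ = 1 − 6Σd² / [n(n²−1)] = 1 − 6×20 / (5×24)
  = 1 − 120/120 = 1 − 1.0000 ≈ 0.000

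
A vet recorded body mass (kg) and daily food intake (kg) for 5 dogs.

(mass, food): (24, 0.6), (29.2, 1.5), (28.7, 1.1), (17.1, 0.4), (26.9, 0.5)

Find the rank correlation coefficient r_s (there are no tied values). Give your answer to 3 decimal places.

Rank mass: 2, 5, 4, 1, 3
Rank food: 3, 5, 4, 1, 2
d = rank(mass) − rank(food): -1, 0, 0, 0, 1; Σd² = 2
ρ = 1 − 6Σd² / [n(n²−1)] = 1 − 6×2 / (5×24) = 1 − 12/120 ≈ 0.900

0.900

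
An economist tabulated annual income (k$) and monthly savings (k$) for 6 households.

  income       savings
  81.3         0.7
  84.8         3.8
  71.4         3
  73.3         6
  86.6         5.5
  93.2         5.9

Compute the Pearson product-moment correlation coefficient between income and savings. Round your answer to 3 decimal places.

n = 6, Σx = 490.6, Σy = 24.9, Σx² = 40457.38, Σy² = 124.99, Σxy = 2059.33
nΣxy − ΣxΣy = 12355.98 − 12215.94 = 140.04
nΣx² − (Σx)² = 242744.28 − 240688.36 = 2055.92; nΣy² − (Σy)² = 749.94 − 620.01 = 129.93
r = 140.04 / √(2055.92 × 129.93) = 140.04 / 516.8420 ≈ 0.271

0.271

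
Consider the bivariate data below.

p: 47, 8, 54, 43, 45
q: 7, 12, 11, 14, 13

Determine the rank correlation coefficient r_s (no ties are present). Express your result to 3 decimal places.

-0.600

Rank p: 4, 1, 5, 2, 3
Rank q: 1, 3, 2, 5, 4
d = rank(p) − rank(q): 3, -2, 3, -3, -1; Σd² = 32
ρ = 1 − 6Σd² / [n(n²−1)] = 1 − 6×32 / (5×24) = 1 − 192/120 ≈ -0.600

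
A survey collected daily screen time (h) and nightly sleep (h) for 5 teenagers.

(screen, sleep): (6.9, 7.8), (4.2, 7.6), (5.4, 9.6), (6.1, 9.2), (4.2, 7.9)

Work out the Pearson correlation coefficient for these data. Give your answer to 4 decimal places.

0.2832

n = 5, Σx = 26.8, Σy = 42.1, Σx² = 149.26, Σy² = 357.81, Σxy = 226.88
nΣxy − ΣxΣy = 1134.4 − 1128.28 = 6.12
nΣx² − (Σx)² = 746.3 − 718.24 = 28.06; nΣy² − (Σy)² = 1789.05 − 1772.41 = 16.64
r = 6.12 / √(28.06 × 16.64) = 6.12 / 21.6083 ≈ 0.2832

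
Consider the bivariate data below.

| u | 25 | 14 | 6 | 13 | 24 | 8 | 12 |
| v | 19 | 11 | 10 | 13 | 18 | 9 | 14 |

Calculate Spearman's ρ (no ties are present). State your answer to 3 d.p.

0.821

Rank u: 7, 5, 1, 4, 6, 2, 3
Rank v: 7, 3, 2, 4, 6, 1, 5
d = rank(u) − rank(v): 0, 2, -1, 0, 0, 1, -2; Σd² = 10
ρ = 1 − 6Σd² / [n(n²−1)] = 1 − 6×10 / (7×48) = 1 − 60/336 ≈ 0.821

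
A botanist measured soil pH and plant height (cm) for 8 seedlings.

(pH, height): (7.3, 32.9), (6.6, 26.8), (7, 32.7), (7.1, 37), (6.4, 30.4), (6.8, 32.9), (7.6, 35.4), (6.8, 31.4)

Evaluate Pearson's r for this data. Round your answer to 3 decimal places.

0.714

n = 8, Σx = 55.6, Σy = 259.5, Σx² = 387.46, Σy² = 8484.63, Σxy = 1809.49
nΣxy − ΣxΣy = 14475.92 − 14428.2 = 47.72
nΣx² − (Σx)² = 3099.68 − 3091.36 = 8.32; nΣy² − (Σy)² = 67877.04 − 67340.25 = 536.79
r = 47.72 / √(8.32 × 536.79) = 47.72 / 66.8288 ≈ 0.714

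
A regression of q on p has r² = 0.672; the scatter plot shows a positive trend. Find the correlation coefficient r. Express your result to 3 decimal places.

|r| = √0.672 = 0.820
The association is positive, so r = 0.820.

0.820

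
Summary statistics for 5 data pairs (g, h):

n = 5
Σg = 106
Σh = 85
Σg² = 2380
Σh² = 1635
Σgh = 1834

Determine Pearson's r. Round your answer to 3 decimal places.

r = (nΣgh − ΣgΣh) / √[(nΣg² − (Σg)²)(nΣh² − (Σh)²)]
Numerator: 5×1834 − 106×85 = 160
Denominator: √[(11900 − 11236)(8175 − 7225)] = √[664 × 950] = 794.2292
r = 160 / 794.2292 ≈ 0.201

0.201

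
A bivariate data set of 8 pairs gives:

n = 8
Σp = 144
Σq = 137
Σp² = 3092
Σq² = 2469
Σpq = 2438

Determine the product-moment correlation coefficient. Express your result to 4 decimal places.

r = (nΣpq − ΣpΣq) / √[(nΣp² − (Σp)²)(nΣq² − (Σq)²)]
Numerator: 8×2438 − 144×137 = -224
Denominator: √[(24736 − 20736)(19752 − 18769)] = √[4000 × 983] = 1982.9271
r = -224 / 1982.9271 ≈ -0.1130

-0.1130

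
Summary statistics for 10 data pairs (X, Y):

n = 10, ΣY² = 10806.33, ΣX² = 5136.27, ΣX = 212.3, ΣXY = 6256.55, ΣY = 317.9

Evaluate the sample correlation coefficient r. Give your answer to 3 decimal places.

r = (nΣXY − ΣXΣY) / √[(nΣX² − (ΣX)²)(nΣY² − (ΣY)²)]
Numerator: 10×6256.55 − 212.3×317.9 = -4924.67
Denominator: √[(51362.7 − 45071.29)(108063.3 − 101060.41)] = √[6291.41 × 7002.89] = 6637.6240
r = -4924.67 / 6637.6240 ≈ -0.742

-0.742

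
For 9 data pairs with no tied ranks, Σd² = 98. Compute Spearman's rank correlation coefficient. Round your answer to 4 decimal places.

ρ = 1 − 6Σd² / [n(n²−1)] = 1 − 6×98 / (9×80)
  = 1 − 588/720 = 1 − 0.81667 ≈ 0.1833

0.1833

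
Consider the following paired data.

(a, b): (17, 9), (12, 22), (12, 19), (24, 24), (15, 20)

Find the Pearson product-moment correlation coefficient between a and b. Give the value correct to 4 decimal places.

0.1479

n = 5, Σa = 80, Σb = 94, Σa² = 1378, Σb² = 1902, Σab = 1521
nΣab − ΣaΣb = 7605 − 7520 = 85
nΣa² − (Σa)² = 6890 − 6400 = 490; nΣb² − (Σb)² = 9510 − 8836 = 674
r = 85 / √(490 × 674) = 85 / 574.6825 ≈ 0.1479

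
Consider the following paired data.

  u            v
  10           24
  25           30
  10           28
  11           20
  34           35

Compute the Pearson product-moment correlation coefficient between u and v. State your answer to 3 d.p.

0.851

n = 5, Σu = 90, Σv = 137, Σu² = 2102, Σv² = 3885, Σuv = 2680
nΣuv − ΣuΣv = 13400 − 12330 = 1070
nΣu² − (Σu)² = 10510 − 8100 = 2410; nΣv² − (Σv)² = 19425 − 18769 = 656
r = 1070 / √(2410 × 656) = 1070 / 1257.3623 ≈ 0.851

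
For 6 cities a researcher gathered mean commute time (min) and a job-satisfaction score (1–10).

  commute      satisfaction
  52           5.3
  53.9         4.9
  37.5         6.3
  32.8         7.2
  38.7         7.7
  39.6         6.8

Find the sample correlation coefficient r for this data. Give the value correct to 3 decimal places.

n = 6, Σx = 254.5, Σy = 38.2, Σx² = 11157.15, Σy² = 249.16, Σxy = 1579.39
nΣxy − ΣxΣy = 9476.34 − 9721.9 = -245.56
nΣx² − (Σx)² = 66942.9 − 64770.25 = 2172.65; nΣy² − (Σy)² = 1494.96 − 1459.24 = 35.72
r = -245.56 / √(2172.65 × 35.72) = -245.56 / 278.5804 ≈ -0.881

-0.881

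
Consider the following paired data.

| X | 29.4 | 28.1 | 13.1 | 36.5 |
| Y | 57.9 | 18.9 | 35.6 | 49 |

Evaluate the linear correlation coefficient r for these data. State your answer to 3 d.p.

0.333

n = 4, ΣX = 107.1, ΣY = 161.4, ΣX² = 3157.83, ΣY² = 7377.98, ΣXY = 4488.21
nΣXY − ΣXΣY = 17952.84 − 17285.94 = 666.9
nΣX² − (ΣX)² = 12631.32 − 11470.41 = 1160.91; nΣY² − (ΣY)² = 29511.92 − 26049.96 = 3461.96
r = 666.9 / √(1160.91 × 3461.96) = 666.9 / 2004.7504 ≈ 0.333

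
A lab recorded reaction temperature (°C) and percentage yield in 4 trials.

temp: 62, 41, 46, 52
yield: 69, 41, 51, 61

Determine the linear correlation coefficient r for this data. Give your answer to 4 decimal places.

0.9764

n = 4, Σx = 201, Σy = 222, Σx² = 10345, Σy² = 12764, Σxy = 11477
nΣxy − ΣxΣy = 45908 − 44622 = 1286
nΣx² − (Σx)² = 41380 − 40401 = 979; nΣy² − (Σy)² = 51056 − 49284 = 1772
r = 1286 / √(979 × 1772) = 1286 / 1317.1135 ≈ 0.9764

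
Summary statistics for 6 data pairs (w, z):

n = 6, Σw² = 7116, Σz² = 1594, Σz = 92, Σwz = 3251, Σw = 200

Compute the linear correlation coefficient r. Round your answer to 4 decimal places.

0.6422

r = (nΣwz − ΣwΣz) / √[(nΣw² − (Σw)²)(nΣz² − (Σz)²)]
Numerator: 6×3251 − 200×92 = 1106
Denominator: √[(42696 − 40000)(9564 − 8464)] = √[2696 × 1100] = 1722.0918
r = 1106 / 1722.0918 ≈ 0.6422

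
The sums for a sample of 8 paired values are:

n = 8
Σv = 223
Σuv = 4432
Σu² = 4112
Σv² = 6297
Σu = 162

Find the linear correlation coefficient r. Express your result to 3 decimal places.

r = (nΣuv − ΣuΣv) / √[(nΣu² − (Σu)²)(nΣv² − (Σv)²)]
Numerator: 8×4432 − 162×223 = -670
Denominator: √[(32896 − 26244)(50376 − 49729)] = √[6652 × 647] = 2074.5708
r = -670 / 2074.5708 ≈ -0.323

-0.323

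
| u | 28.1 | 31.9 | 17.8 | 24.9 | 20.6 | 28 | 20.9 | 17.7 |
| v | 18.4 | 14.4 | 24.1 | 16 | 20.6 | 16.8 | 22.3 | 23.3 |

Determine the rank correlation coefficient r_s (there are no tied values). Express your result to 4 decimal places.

-0.8571

Rank u: 7, 8, 2, 5, 3, 6, 4, 1
Rank v: 4, 1, 8, 2, 5, 3, 6, 7
d = rank(u) − rank(v): 3, 7, -6, 3, -2, 3, -2, -6; Σd² = 156
ρ = 1 − 6Σd² / [n(n²−1)] = 1 − 6×156 / (8×63) = 1 − 936/504 ≈ -0.8571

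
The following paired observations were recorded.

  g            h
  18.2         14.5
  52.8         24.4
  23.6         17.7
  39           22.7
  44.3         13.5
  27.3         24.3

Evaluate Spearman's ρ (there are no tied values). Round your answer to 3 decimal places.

Rank g: 1, 6, 2, 4, 5, 3
Rank h: 2, 6, 3, 4, 1, 5
d = rank(g) − rank(h): -1, 0, -1, 0, 4, -2; Σd² = 22
ρ = 1 − 6Σd² / [n(n²−1)] = 1 − 6×22 / (6×35) = 1 − 132/210 ≈ 0.371

0.371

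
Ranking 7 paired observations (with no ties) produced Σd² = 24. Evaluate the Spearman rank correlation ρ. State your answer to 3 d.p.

0.571

ρ = 1 − 6Σd² / [n(n²−1)] = 1 − 6×24 / (7×48)
  = 1 − 144/336 = 1 − 0.4286 ≈ 0.571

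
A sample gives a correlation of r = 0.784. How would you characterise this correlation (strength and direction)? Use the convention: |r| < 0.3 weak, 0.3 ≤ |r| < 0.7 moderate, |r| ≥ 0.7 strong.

strong positive

r = 0.784 > 0 so the relationship is positive.
|r| = 0.784, which falls in the strong range.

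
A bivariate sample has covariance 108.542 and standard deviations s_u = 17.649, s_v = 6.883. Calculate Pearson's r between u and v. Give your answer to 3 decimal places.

r = Cov(u,v) / (s_u · s_v) = 108.542 / (17.649 × 6.883)
  = 108.542 / 121.4781 ≈ 0.894

0.894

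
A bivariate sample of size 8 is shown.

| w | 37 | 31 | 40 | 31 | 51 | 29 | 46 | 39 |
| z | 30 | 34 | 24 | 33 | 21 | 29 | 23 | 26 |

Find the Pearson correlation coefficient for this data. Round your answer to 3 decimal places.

n = 8, Σw = 304, Σz = 220, Σw² = 11970, Σz² = 6208, Σwz = 8131
nΣwz − ΣwΣz = 65048 − 66880 = -1832
nΣw² − (Σw)² = 95760 − 92416 = 3344; nΣz² − (Σz)² = 49664 − 48400 = 1264
r = -1832 / √(3344 × 1264) = -1832 / 2055.9222 ≈ -0.891

-0.891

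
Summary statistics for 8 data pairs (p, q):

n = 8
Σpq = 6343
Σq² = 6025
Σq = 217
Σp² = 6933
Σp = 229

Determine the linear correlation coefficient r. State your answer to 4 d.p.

0.5735

r = (nΣpq − ΣpΣq) / √[(nΣp² − (Σp)²)(nΣq² − (Σq)²)]
Numerator: 8×6343 − 229×217 = 1051
Denominator: √[(55464 − 52441)(48200 − 47089)] = √[3023 × 1111] = 1832.6355
r = 1051 / 1832.6355 ≈ 0.5735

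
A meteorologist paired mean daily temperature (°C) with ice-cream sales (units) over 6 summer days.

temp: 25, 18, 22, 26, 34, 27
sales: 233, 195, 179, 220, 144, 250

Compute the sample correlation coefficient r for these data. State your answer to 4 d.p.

-0.2823

n = 6, Σx = 152, Σy = 1221, Σx² = 3994, Σy² = 255991, Σxy = 30639
nΣxy − ΣxΣy = 183834 − 185592 = -1758
nΣx² − (Σx)² = 23964 − 23104 = 860; nΣy² − (Σy)² = 1535946 − 1490841 = 45105
r = -1758 / √(860 × 45105) = -1758 / 6228.1859 ≈ -0.2823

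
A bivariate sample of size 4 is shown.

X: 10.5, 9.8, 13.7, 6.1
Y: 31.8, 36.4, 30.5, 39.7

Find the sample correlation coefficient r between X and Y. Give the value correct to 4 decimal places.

n = 4, ΣX = 40.1, ΣY = 138.4, ΣX² = 431.19, ΣY² = 4842.54, ΣXY = 1350.64
nΣXY − ΣXΣY = 5402.56 − 5549.84 = -147.28
nΣX² − (ΣX)² = 1724.76 − 1608.01 = 116.75; nΣY² − (ΣY)² = 19370.16 − 19154.56 = 215.6
r = -147.28 / √(116.75 × 215.6) = -147.28 / 158.6547 ≈ -0.9283

-0.9283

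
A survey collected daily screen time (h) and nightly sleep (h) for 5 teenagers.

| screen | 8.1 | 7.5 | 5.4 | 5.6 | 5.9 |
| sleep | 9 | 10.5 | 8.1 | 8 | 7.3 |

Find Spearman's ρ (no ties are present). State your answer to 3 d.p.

Rank screen: 5, 4, 1, 2, 3
Rank sleep: 4, 5, 3, 2, 1
d = rank(screen) − rank(sleep): 1, -1, -2, 0, 2; Σd² = 10
ρ = 1 − 6Σd² / [n(n²−1)] = 1 − 6×10 / (5×24) = 1 − 60/120 ≈ 0.500

0.500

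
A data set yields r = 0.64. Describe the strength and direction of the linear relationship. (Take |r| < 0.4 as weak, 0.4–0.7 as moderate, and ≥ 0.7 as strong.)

moderate positive

r = 0.64 > 0 so the relationship is positive.
|r| = 0.64, which falls in the moderate range.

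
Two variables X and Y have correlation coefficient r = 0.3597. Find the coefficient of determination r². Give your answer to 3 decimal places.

r² = (0.3597)² = 0.129

0.129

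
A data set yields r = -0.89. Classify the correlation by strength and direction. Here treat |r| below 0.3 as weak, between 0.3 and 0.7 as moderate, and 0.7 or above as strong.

r = -0.89 < 0 so the relationship is negative.
|r| = 0.89, which falls in the strong range.

strong negative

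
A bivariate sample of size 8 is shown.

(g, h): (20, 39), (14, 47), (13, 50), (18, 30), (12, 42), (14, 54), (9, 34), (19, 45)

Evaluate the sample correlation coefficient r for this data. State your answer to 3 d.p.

n = 8, Σg = 119, Σh = 341, Σg² = 1871, Σh² = 14991, Σgh = 5049
nΣgh − ΣgΣh = 40392 − 40579 = -187
nΣg² − (Σg)² = 14968 − 14161 = 807; nΣh² − (Σh)² = 119928 − 116281 = 3647
r = -187 / √(807 × 3647) = -187 / 1715.5550 ≈ -0.109

-0.109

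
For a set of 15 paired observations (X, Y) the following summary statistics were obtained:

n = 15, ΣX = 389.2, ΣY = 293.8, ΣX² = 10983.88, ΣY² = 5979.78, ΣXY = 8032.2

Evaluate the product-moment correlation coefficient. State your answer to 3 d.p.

r = (nΣXY − ΣXΣY) / √[(nΣX² − (ΣX)²)(nΣY² − (ΣY)²)]
Numerator: 15×8032.2 − 389.2×293.8 = 6136.04
Denominator: √[(164758.2 − 151476.64)(89696.7 − 86318.44)] = √[13281.56 × 3378.26] = 6698.4000
r = 6136.04 / 6698.4000 ≈ 0.916

0.916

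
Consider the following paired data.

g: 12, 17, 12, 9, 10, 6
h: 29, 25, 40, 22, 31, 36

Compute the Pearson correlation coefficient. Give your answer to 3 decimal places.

n = 6, Σg = 66, Σh = 183, Σg² = 794, Σh² = 5807, Σgh = 1977
nΣgh − ΣgΣh = 11862 − 12078 = -216
nΣg² − (Σg)² = 4764 − 4356 = 408; nΣh² − (Σh)² = 34842 − 33489 = 1353
r = -216 / √(408 × 1353) = -216 / 742.9832 ≈ -0.291

-0.291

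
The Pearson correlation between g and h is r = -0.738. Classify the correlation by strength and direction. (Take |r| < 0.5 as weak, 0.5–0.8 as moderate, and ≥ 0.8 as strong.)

moderate negative

r = -0.738 < 0 so the relationship is negative.
|r| = 0.738, which falls in the moderate range.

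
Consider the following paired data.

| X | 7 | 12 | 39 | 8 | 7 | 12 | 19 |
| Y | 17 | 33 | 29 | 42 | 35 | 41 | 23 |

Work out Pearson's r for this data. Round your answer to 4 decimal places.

-0.1788

n = 7, ΣX = 104, ΣY = 220, ΣX² = 2332, ΣY² = 7418, ΣXY = 3156
nΣXY − ΣXΣY = 22092 − 22880 = -788
nΣX² − (ΣX)² = 16324 − 10816 = 5508; nΣY² − (ΣY)² = 51926 − 48400 = 3526
r = -788 / √(5508 × 3526) = -788 / 4406.9500 ≈ -0.1788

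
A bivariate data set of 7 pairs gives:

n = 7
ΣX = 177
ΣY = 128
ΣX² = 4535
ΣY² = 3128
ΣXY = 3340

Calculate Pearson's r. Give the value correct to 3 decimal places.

0.478

r = (nΣXY − ΣXΣY) / √[(nΣX² − (ΣX)²)(nΣY² − (ΣY)²)]
Numerator: 7×3340 − 177×128 = 724
Denominator: √[(31745 − 31329)(21896 − 16384)] = √[416 × 5512] = 1514.2629
r = 724 / 1514.2629 ≈ 0.478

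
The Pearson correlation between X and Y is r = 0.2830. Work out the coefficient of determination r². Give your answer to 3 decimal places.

0.080

r² = (0.2830)² = 0.080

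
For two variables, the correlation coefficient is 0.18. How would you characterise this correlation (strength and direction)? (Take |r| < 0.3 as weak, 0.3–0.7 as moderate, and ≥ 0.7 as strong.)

weak positive

r = 0.18 > 0 so the relationship is positive.
|r| = 0.18, which falls in the weak range.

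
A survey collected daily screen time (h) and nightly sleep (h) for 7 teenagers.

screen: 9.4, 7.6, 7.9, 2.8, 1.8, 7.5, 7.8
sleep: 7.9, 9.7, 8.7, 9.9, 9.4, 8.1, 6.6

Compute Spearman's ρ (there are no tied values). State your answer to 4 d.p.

Rank screen: 7, 4, 6, 2, 1, 3, 5
Rank sleep: 2, 6, 4, 7, 5, 3, 1
d = rank(screen) − rank(sleep): 5, -2, 2, -5, -4, 0, 4; Σd² = 90
ρ = 1 − 6Σd² / [n(n²−1)] = 1 − 6×90 / (7×48) = 1 − 540/336 ≈ -0.6071

-0.6071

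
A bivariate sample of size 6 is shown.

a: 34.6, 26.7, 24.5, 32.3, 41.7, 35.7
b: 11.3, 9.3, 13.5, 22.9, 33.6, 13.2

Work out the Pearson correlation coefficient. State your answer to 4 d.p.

n = 6, Σa = 195.5, Σb = 103.8, Σa² = 6566.97, Σb² = 2224.04, Σab = 3582.07
nΣab − ΣaΣb = 21492.42 − 20292.9 = 1199.52
nΣa² − (Σa)² = 39401.82 − 38220.25 = 1181.57; nΣb² − (Σb)² = 13344.24 − 10774.44 = 2569.8
r = 1199.52 / √(1181.57 × 2569.8) = 1199.52 / 1742.5265 ≈ 0.6884

0.6884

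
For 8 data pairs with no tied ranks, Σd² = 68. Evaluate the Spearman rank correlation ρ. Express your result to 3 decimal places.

0.190

ρ = 1 − 6Σd² / [n(n²−1)] = 1 − 6×68 / (8×63)
  = 1 − 408/504 = 1 − 0.8095 ≈ 0.190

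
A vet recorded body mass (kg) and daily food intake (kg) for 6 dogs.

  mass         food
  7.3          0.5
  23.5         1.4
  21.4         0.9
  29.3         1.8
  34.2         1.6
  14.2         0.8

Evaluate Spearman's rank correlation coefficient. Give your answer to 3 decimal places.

0.943

Rank mass: 1, 4, 3, 5, 6, 2
Rank food: 1, 4, 3, 6, 5, 2
d = rank(mass) − rank(food): 0, 0, 0, -1, 1, 0; Σd² = 2
ρ = 1 − 6Σd² / [n(n²−1)] = 1 − 6×2 / (6×35) = 1 − 12/210 ≈ 0.943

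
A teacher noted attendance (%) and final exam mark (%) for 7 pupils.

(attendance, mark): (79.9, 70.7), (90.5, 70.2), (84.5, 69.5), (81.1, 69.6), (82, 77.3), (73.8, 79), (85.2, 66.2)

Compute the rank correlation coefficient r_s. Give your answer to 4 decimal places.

Rank attendance: 2, 7, 5, 3, 4, 1, 6
Rank mark: 5, 4, 2, 3, 6, 7, 1
d = rank(attendance) − rank(mark): -3, 3, 3, 0, -2, -6, 5; Σd² = 92
ρ = 1 − 6Σd² / [n(n²−1)] = 1 − 6×92 / (7×48) = 1 − 552/336 ≈ -0.6429

-0.6429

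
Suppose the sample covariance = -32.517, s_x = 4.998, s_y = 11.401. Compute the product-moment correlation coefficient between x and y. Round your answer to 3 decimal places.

r = Cov(x,y) / (s_x · s_y) = -32.517 / (4.998 × 11.401)
  = -32.517 / 56.9822 ≈ -0.571

-0.571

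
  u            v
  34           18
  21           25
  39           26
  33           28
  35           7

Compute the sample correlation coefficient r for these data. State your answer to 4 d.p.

n = 5, Σu = 162, Σv = 104, Σu² = 5432, Σv² = 2458, Σuv = 3320
nΣuv − ΣuΣv = 16600 − 16848 = -248
nΣu² − (Σu)² = 27160 − 26244 = 916; nΣv² − (Σv)² = 12290 − 10816 = 1474
r = -248 / √(916 × 1474) = -248 / 1161.9742 ≈ -0.2134

-0.2134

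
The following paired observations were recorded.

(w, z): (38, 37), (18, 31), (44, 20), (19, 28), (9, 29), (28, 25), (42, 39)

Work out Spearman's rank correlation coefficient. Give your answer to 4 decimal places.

Rank w: 5, 2, 7, 3, 1, 4, 6
Rank z: 6, 5, 1, 3, 4, 2, 7
d = rank(w) − rank(z): -1, -3, 6, 0, -3, 2, -1; Σd² = 60
ρ = 1 − 6Σd² / [n(n²−1)] = 1 − 6×60 / (7×48) = 1 − 360/336 ≈ -0.0714

-0.0714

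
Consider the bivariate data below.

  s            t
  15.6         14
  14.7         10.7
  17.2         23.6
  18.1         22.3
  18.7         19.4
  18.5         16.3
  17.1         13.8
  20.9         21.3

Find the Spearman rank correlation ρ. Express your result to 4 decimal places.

0.5952

Rank s: 2, 1, 4, 5, 7, 6, 3, 8
Rank t: 3, 1, 8, 7, 5, 4, 2, 6
d = rank(s) − rank(t): -1, 0, -4, -2, 2, 2, 1, 2; Σd² = 34
ρ = 1 − 6Σd² / [n(n²−1)] = 1 − 6×34 / (8×63) = 1 − 204/504 ≈ 0.5952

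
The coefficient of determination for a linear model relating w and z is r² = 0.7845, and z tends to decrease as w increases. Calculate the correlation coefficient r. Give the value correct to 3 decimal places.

|r| = √0.7845 = 0.886
The association is negative, so r = −0.886.

-0.886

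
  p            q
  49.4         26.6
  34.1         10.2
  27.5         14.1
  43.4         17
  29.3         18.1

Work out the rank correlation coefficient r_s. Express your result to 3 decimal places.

0.500

Rank p: 5, 3, 1, 4, 2
Rank q: 5, 1, 2, 3, 4
d = rank(p) − rank(q): 0, 2, -1, 1, -2; Σd² = 10
ρ = 1 − 6Σd² / [n(n²−1)] = 1 − 6×10 / (5×24) = 1 − 60/120 ≈ 0.500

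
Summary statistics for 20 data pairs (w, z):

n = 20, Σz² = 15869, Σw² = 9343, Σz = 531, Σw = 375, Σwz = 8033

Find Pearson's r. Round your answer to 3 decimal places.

r = (nΣwz − ΣwΣz) / √[(nΣw² − (Σw)²)(nΣz² − (Σz)²)]
Numerator: 20×8033 − 375×531 = -38465
Denominator: √[(186860 − 140625)(317380 − 281961)] = √[46235 × 35419] = 40467.2394
r = -38465 / 40467.2394 ≈ -0.951

-0.951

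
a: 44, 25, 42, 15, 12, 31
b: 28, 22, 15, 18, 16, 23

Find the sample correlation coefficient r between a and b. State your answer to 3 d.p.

n = 6, Σa = 169, Σb = 122, Σa² = 5655, Σb² = 2602, Σab = 3587
nΣab − ΣaΣb = 21522 − 20618 = 904
nΣa² − (Σa)² = 33930 − 28561 = 5369; nΣb² − (Σb)² = 15612 − 14884 = 728
r = 904 / √(5369 × 728) = 904 / 1977.0260 ≈ 0.457

0.457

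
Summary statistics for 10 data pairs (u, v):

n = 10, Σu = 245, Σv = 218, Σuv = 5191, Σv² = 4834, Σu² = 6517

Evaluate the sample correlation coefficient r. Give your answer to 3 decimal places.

-0.732

r = (nΣuv − ΣuΣv) / √[(nΣu² − (Σu)²)(nΣv² − (Σv)²)]
Numerator: 10×5191 − 245×218 = -1500
Denominator: √[(65170 − 60025)(48340 − 47524)] = √[5145 × 816] = 2048.9802
r = -1500 / 2048.9802 ≈ -0.732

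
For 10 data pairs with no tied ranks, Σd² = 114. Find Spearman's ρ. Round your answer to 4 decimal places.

0.3091

ρ = 1 − 6Σd² / [n(n²−1)] = 1 − 6×114 / (10×99)
  = 1 − 684/990 = 1 − 0.69091 ≈ 0.3091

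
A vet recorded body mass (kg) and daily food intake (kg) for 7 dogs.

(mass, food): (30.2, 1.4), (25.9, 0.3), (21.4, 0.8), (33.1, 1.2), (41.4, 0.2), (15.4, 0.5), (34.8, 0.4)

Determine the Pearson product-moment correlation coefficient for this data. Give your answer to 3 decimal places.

n = 7, Σx = 202.2, Σy = 4.8, Σx² = 6298.58, Σy² = 4.58, Σxy = 136.79
nΣxy − ΣxΣy = 957.53 − 970.56 = -13.03
nΣx² − (Σx)² = 44090.06 − 40884.84 = 3205.22; nΣy² − (Σy)² = 32.06 − 23.04 = 9.02
r = -13.03 / √(3205.22 × 9.02) = -13.03 / 170.0326 ≈ -0.077

-0.077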